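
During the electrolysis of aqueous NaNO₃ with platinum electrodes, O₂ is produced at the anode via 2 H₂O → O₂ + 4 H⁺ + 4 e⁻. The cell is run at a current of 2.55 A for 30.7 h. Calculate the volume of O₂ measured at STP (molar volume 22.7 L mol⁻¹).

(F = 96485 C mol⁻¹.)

Q = I·t = 2.550 A × 110520 s = 281800 C.
n(e⁻) = Q/F = 281800 / 96485 = 2.921 mol.
4 electrons are transferred per O₂ molecule, so n(O₂) = 2.921 / 4 = 0.7302 mol.
V = n × V_m = 0.7302 × 22.7 = 16.6 L.

16.6 L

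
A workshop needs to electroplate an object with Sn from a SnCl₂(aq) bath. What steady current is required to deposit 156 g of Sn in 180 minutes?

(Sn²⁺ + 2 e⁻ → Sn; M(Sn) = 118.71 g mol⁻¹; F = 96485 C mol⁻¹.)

n(Sn) = 156 / 118.71 = 1.314 mol.
n(e⁻) = 2 × 1.314 = 2.628 mol.
Q = n(e⁻)·F = 2.628 × 96485 = 253600 C.
I = Q/t = 253600 / 10800 s = 23.5 A.

23.5 A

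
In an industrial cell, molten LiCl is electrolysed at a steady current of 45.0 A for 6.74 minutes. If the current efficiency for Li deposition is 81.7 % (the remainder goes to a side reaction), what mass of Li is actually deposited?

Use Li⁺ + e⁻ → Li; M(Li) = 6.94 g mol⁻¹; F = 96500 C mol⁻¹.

Q = I·t = 45.00 × 404.40 = 18200 C.
n(e⁻) = 18200/96500 = 0.1886 mol; theoretically n(Li) = 0.1886/1 = 0.1886 mol, m_theo = 1.309 g.
At 81.7 % efficiency, m_actual = 0.817 × 1.309 = 1.07 g.

1.07 g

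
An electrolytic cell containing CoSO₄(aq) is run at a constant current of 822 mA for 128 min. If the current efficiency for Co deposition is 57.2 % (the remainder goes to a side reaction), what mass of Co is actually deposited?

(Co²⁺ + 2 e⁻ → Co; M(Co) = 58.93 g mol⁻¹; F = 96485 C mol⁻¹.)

Q = I·t = 0.8220 × 7680.0 = 6313 C.
n(e⁻) = 6313/96485 = 0.06543 mol; theoretically n(Co) = 0.06543/2 = 0.03271 mol, m_theo = 1.928 g.
At 57.2 % efficiency, m_actual = 0.572 × 1.928 = 1.10 g.

1.10 g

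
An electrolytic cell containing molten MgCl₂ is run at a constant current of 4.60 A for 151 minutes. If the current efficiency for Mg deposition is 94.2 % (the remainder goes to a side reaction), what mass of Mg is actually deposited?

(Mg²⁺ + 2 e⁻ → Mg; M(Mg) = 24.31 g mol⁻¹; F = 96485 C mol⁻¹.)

4.95 g

Q = I·t = 4.600 × 9060.0 = 41680 C.
n(e⁻) = 41680/96485 = 0.4319 mol; theoretically n(Mg) = 0.4319/2 = 0.2160 mol, m_theo = 5.250 g.
At 94.2 % efficiency, m_actual = 0.942 × 5.250 = 4.95 g.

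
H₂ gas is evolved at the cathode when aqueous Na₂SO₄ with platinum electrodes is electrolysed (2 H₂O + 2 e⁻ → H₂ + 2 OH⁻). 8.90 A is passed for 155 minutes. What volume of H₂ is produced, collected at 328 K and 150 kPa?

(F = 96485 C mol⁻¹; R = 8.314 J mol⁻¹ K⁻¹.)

7.80 L

Q = I·t = 8.900 A × 9300.0 s = 82770 C.
n(e⁻) = Q/F = 82770 / 96485 = 0.8579 mol.
2 electrons are transferred per H₂ molecule, so n(H₂) = 0.8579 / 2 = 0.4289 mol.
V = nRT/P = (0.4289 × 8.314 × 328) / (150 × 10³ Pa) = 0.00780 m³ = 7.80 L.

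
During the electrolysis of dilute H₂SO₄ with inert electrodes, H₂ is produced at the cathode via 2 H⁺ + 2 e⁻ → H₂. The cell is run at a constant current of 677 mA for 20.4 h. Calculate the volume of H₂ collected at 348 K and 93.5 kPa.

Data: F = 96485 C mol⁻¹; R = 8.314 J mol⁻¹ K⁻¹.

Q = I·t = 0.6770 A × 73440 s = 49720 C.
n(e⁻) = Q/F = 49720 / 96485 = 0.5153 mol.
2 electrons are transferred per H₂ molecule, so n(H₂) = 0.5153 / 2 = 0.2577 mol.
V = nRT/P = (0.2577 × 8.314 × 348) / (93.5 × 10³ Pa) = 0.00797 m³ = 7.97 L.

7.97 L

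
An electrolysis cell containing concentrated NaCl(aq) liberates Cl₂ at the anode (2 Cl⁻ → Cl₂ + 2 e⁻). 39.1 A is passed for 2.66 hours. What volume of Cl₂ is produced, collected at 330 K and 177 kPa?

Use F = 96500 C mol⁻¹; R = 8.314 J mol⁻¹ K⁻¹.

Q = I·t = 39.10 A × 9576.0 s = 374400 C.
n(e⁻) = Q/F = 374400 / 96500 = 3.880 mol.
2 electrons are transferred per Cl₂ molecule, so n(Cl₂) = 3.880 / 2 = 1.940 mol.
V = nRT/P = (1.940 × 8.314 × 330) / (177 × 10³ Pa) = 0.0301 m³ = 30.1 L.

30.1 L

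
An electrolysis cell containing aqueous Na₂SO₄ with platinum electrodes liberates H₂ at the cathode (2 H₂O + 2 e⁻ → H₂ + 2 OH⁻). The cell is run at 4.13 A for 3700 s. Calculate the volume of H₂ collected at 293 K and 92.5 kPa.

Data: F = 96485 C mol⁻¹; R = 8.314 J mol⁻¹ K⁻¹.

Q = I·t = 4.130 A × 3700.0 s = 15280 C.
n(e⁻) = Q/F = 15280 / 96485 = 0.1584 mol.
2 electrons are transferred per H₂ molecule, so n(H₂) = 0.1584 / 2 = 0.07919 mol.
V = nRT/P = (0.07919 × 8.314 × 293) / (92.5 × 10³ Pa) = 0.00209 m³ = 2.09 L.

2.09 L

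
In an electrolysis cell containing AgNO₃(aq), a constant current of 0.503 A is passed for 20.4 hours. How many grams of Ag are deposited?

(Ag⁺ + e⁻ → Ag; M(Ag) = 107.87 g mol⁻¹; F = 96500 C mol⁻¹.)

Q = I·t = 0.5030 A × 73440 s = 36940 C.
n(e⁻) = Q/F = 36940 / 96500 = 0.3828 mol.
Ag⁺ + e⁻ → Ag, so n(Ag) = n(e⁻)/1 = 0.3828 mol.
m = n·M = 0.3828 × 107.87 = 41.3 g.

41.3 g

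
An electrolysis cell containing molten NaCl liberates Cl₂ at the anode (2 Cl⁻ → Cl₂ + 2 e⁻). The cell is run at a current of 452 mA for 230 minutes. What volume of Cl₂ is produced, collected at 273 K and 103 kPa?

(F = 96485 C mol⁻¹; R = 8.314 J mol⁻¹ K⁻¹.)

Q = I·t = 0.4520 A × 13800 s = 6238 C.
n(e⁻) = Q/F = 6238 / 96485 = 0.06465 mol.
2 electrons are transferred per Cl₂ molecule, so n(Cl₂) = 0.06465 / 2 = 0.03232 mol.
V = nRT/P = (0.03232 × 8.314 × 273) / (103 × 10³ Pa) = 7.12 × 10⁻⁴ m³ = 0.712 L.

0.712 L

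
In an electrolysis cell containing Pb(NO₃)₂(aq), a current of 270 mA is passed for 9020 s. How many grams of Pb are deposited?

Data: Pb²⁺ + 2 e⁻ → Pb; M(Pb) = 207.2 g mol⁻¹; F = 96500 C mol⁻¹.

Q = I·t = 0.2700 A × 9020.0 s = 2435 C.
n(e⁻) = Q/F = 2435 / 96500 = 0.02524 mol.
Pb²⁺ + 2 e⁻ → Pb, so n(Pb) = n(e⁻)/2 = 0.01262 mol.
m = n·M = 0.01262 × 207.2 = 2.61 g.

2.61 g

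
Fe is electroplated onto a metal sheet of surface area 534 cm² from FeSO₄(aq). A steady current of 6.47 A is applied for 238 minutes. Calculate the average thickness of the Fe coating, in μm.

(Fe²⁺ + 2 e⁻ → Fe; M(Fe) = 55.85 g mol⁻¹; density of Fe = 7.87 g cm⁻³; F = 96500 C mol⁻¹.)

Q = I·t = 6.470 × 14280 = 92390 C; n(e⁻) = 0.9574 mol.
n(Fe) = n(e⁻)/2 = 0.4787 mol, so m = 0.4787 × 55.85 = 26.74 g.
Volume = m/ρ = 26.74 / 7.87 = 3.397 cm³.
Thickness = V/A = 3.397 / 534 = 0.00636 cm = 63.6 μm.

63.6 μm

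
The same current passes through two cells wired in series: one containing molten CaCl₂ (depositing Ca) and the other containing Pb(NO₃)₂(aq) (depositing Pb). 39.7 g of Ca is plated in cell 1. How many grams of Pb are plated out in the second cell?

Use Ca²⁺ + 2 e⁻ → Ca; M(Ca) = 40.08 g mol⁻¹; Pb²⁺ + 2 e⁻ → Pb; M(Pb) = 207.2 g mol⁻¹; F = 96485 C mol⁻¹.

205 g

n(Ca) = 39.7 / 40.08 = 0.9905 mol.
Since Ca²⁺ + 2 e⁻ → Ca, n(e⁻) passed = 2 × 0.9905 = 1.981 mol.
Cells in series carry the same charge, so the same 1.981 mol of electrons passes through cell 2.
Pb²⁺ + 2 e⁻ → Pb, so n(Pb) = 1.981 / 2 = 0.9905 mol.
m(Pb) = 0.9905 × 207.2 = 205 g.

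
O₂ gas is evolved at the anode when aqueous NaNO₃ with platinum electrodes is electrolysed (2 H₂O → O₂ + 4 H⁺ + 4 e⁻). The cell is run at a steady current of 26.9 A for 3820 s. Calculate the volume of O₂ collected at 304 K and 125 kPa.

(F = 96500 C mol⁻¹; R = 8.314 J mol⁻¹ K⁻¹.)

Q = I·t = 26.90 A × 3820.0 s = 102800 C.
n(e⁻) = Q/F = 102800 / 96500 = 1.065 mol.
4 electrons are transferred per O₂ molecule, so n(O₂) = 1.065 / 4 = 0.2662 mol.
V = nRT/P = (0.2662 × 8.314 × 304) / (125 × 10³ Pa) = 0.00538 m³ = 5.38 L.

5.38 L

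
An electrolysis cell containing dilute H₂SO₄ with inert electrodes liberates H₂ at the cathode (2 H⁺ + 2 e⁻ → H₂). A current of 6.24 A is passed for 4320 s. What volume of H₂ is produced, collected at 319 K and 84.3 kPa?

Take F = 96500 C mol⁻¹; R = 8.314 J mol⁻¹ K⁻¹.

4.39 L

Q = I·t = 6.240 A × 4320.0 s = 26960 C.
n(e⁻) = Q/F = 26960 / 96500 = 0.2793 mol.
2 electrons are transferred per H₂ molecule, so n(H₂) = 0.2793 / 2 = 0.1397 mol.
V = nRT/P = (0.1397 × 8.314 × 319) / (84.3 × 10³ Pa) = 0.00439 m³ = 4.39 L.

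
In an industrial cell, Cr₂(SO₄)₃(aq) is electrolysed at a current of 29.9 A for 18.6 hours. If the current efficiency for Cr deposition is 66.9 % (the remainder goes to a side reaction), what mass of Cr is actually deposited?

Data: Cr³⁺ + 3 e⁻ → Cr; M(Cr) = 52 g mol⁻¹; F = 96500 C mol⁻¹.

241 g

Q = I·t = 29.90 × 66960 = 2002000 C.
n(e⁻) = 2002000/96500 = 20.75 mol; theoretically n(Cr) = 20.75/3 = 6.916 mol, m_theo = 359.6 g.
At 66.9 % efficiency, m_actual = 0.669 × 359.6 = 241 g.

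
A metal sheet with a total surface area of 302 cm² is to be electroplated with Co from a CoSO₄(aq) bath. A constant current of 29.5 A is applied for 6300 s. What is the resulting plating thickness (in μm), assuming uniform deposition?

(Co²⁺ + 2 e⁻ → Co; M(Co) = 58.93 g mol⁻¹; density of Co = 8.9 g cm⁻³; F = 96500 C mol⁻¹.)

211 μm

Q = I·t = 29.50 × 6300.0 = 185800 C; n(e⁻) = 1.926 mol.
n(Co) = n(e⁻)/2 = 0.9630 mol, so m = 0.9630 × 58.93 = 56.75 g.
Volume = m/ρ = 56.75 / 8.9 = 6.376 cm³.
Thickness = V/A = 6.376 / 302 = 0.0211 cm = 211 μm.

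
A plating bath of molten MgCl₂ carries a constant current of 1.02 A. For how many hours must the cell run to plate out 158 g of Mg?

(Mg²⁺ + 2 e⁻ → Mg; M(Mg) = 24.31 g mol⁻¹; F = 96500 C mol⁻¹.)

n(Mg) = m/M = 158 / 24.31 = 6.499 mol.
Each Mg atom requires 2 electrons, so n(e⁻) = 2 × 6.499 = 13.00 mol.
Q = n(e⁻)·F = 13.00 × 96500 = 1254000 C.
t = Q/I = 1254000 / 1.020 A = 1230000 s = 342 h.

342 h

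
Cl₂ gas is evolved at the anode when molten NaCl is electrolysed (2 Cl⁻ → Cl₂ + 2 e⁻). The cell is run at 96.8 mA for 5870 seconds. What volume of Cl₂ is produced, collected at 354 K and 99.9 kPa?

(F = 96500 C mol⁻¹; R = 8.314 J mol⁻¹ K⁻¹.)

0.0867 L

Q = I·t = 0.09680 A × 5870.0 s = 568.2 C.
n(e⁻) = Q/F = 568.2 / 96500 = 0.005888 mol.
2 electrons are transferred per Cl₂ molecule, so n(Cl₂) = 0.005888 / 2 = 0.002944 mol.
V = nRT/P = (0.002944 × 8.314 × 354) / (99.9 × 10³ Pa) = 8.67 × 10⁻⁵ m³ = 0.0867 L.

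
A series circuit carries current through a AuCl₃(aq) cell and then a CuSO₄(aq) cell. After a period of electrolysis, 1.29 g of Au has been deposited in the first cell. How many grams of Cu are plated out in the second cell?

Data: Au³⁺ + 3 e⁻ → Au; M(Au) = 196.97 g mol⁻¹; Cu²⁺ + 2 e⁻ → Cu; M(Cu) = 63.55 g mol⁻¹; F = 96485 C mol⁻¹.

0.624 g

n(Au) = 1.29 / 196.97 = 0.006549 mol.
Since Au³⁺ + 3 e⁻ → Au, n(e⁻) passed = 3 × 0.006549 = 0.01965 mol.
Cells in series carry the same charge, so the same 0.01965 mol of electrons passes through cell 2.
Cu²⁺ + 2 e⁻ → Cu, so n(Cu) = 0.01965 / 2 = 0.009824 mol.
m(Cu) = 0.009824 × 63.55 = 0.624 g.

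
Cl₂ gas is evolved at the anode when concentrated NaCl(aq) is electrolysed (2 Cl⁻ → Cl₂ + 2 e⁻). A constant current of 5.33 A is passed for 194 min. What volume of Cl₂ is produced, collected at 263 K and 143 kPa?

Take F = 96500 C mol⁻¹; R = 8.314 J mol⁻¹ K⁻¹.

4.92 L

Q = I·t = 5.330 A × 11640 s = 62040 C.
n(e⁻) = Q/F = 62040 / 96500 = 0.6429 mol.
2 electrons are transferred per Cl₂ molecule, so n(Cl₂) = 0.6429 / 2 = 0.3215 mol.
V = nRT/P = (0.3215 × 8.314 × 263) / (143 × 10³ Pa) = 0.00492 m³ = 4.92 L.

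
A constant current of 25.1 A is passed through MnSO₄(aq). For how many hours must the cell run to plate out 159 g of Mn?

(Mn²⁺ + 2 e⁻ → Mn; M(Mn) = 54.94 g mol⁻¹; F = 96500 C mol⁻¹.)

n(Mn) = m/M = 159 / 54.94 = 2.894 mol.
Each Mn atom requires 2 electrons, so n(e⁻) = 2 × 2.894 = 5.788 mol.
Q = n(e⁻)·F = 5.788 × 96500 = 558600 C.
t = Q/I = 558600 / 25.10 A = 22250 s = 6.18 h.

6.18 h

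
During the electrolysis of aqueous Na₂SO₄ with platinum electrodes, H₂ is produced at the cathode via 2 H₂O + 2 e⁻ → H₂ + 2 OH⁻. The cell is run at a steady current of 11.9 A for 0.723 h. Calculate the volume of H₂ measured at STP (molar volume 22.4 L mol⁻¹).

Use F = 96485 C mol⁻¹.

3.60 L

Q = I·t = 11.90 A × 2602.8 s = 30970 C.
n(e⁻) = Q/F = 30970 / 96485 = 0.3210 mol.
2 electrons are transferred per H₂ molecule, so n(H₂) = 0.3210 / 2 = 0.1605 mol.
V = n × V_m = 0.1605 × 22.4 = 3.60 L.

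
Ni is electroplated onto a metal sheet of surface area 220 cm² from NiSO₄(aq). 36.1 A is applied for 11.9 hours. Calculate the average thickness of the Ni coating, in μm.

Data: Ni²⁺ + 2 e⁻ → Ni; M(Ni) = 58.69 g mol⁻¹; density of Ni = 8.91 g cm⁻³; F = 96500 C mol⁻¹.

Q = I·t = 36.10 × 42840 = 1547000 C; n(e⁻) = 16.03 mol.
n(Ni) = n(e⁻)/2 = 8.013 mol, so m = 8.013 × 58.69 = 470.3 g.
Volume = m/ρ = 470.3 / 8.91 = 52.78 cm³.
Thickness = V/A = 52.78 / 220 = 0.240 cm = 2400 μm.

2400 μm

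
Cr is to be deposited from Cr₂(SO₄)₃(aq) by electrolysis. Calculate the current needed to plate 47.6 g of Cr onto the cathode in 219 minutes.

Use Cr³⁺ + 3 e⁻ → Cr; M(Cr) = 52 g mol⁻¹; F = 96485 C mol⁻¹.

20.2 A

n(Cr) = 47.6 / 52 = 0.9154 mol.
n(e⁻) = 3 × 0.9154 = 2.746 mol.
Q = n(e⁻)·F = 2.746 × 96485 = 265000 C.
I = Q/t = 265000 / 13140 s = 20.2 A.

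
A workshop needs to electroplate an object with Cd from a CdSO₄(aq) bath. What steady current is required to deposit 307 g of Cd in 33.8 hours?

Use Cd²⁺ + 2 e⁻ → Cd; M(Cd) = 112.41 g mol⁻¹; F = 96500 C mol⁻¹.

4.33 A

n(Cd) = 307 / 112.41 = 2.731 mol.
n(e⁻) = 2 × 2.731 = 5.462 mol.
Q = n(e⁻)·F = 5.462 × 96500 = 527100 C.
I = Q/t = 527100 / 121680 s = 4.33 A.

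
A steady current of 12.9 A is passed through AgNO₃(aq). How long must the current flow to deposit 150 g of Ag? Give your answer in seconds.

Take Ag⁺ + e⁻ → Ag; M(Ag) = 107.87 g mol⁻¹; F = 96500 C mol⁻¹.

n(Ag) = m/M = 150 / 107.87 = 1.391 mol.
Each Ag atom requires 1 electron, so n(e⁻) = 1 × 1.391 = 1.391 mol.
Q = n(e⁻)·F = 1.391 × 96500 = 134200 C.
t = Q/I = 134200 / 12.90 A = 10400 s.

10400 s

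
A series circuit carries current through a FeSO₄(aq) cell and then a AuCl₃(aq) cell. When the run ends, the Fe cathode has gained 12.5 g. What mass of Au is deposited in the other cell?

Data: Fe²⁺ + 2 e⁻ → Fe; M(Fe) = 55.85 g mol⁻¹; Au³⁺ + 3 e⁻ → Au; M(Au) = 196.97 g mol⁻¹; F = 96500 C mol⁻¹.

n(Fe) = 12.5 / 55.85 = 0.2238 mol.
Since Fe²⁺ + 2 e⁻ → Fe, n(e⁻) passed = 2 × 0.2238 = 0.4476 mol.
Cells in series carry the same charge, so the same 0.4476 mol of electrons passes through cell 2.
Au³⁺ + 3 e⁻ → Au, so n(Au) = 0.4476 / 3 = 0.1492 mol.
m(Au) = 0.1492 × 196.97 = 29.4 g.

29.4 g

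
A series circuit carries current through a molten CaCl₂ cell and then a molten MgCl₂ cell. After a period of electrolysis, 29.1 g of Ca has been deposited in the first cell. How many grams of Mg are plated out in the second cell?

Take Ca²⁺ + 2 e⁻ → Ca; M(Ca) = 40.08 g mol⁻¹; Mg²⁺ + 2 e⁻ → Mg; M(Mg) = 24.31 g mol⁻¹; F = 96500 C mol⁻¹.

n(Ca) = 29.1 / 40.08 = 0.7260 mol.
Since Ca²⁺ + 2 e⁻ → Ca, n(e⁻) passed = 2 × 0.7260 = 1.452 mol.
Cells in series carry the same charge, so the same 1.452 mol of electrons passes through cell 2.
Mg²⁺ + 2 e⁻ → Mg, so n(Mg) = 1.452 / 2 = 0.7260 mol.
m(Mg) = 0.7260 × 24.31 = 17.7 g.

17.7 g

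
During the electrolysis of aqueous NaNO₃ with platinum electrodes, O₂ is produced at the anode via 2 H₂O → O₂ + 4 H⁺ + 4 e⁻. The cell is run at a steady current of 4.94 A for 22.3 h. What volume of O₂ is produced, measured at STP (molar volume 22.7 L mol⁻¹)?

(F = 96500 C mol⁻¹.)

Q = I·t = 4.940 A × 80280 s = 396600 C.
n(e⁻) = Q/F = 396600 / 96500 = 4.110 mol.
4 electrons are transferred per O₂ molecule, so n(O₂) = 4.110 / 4 = 1.027 mol.
V = n × V_m = 1.027 × 22.7 = 23.3 L.

23.3 L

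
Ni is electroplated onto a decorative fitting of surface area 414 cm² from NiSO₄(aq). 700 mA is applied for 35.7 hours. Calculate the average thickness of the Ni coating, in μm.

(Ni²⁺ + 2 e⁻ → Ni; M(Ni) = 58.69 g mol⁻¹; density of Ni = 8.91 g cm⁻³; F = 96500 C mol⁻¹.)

Q = I·t = 0.7000 × 128520 = 89960 C; n(e⁻) = 0.9323 mol.
n(Ni) = n(e⁻)/2 = 0.4661 mol, so m = 0.4661 × 58.69 = 27.36 g.
Volume = m/ρ = 27.36 / 8.91 = 3.070 cm³.
Thickness = V/A = 3.070 / 414 = 0.00742 cm = 74.2 μm.

74.2 μm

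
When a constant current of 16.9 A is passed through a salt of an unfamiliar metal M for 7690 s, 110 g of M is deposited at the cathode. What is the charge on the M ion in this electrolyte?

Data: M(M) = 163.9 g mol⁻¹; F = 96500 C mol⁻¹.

+2

Q = I·t = 16.90 A × 7690.0 s = 130000 C, so n(e⁻) = 130000/96500 = 1.347 mol.
n(M) deposited = 110 / 163.9 = 0.6711 mol.
Electrons per atom = n(e⁻)/n(M) = 1.347 / 0.6711 = 2.01 ≈ 2, so the ion is M²⁺.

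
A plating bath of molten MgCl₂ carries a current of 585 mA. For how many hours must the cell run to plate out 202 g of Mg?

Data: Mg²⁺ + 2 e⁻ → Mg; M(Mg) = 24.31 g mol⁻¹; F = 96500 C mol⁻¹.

n(Mg) = m/M = 202 / 24.31 = 8.309 mol.
Each Mg atom requires 2 electrons, so n(e⁻) = 2 × 8.309 = 16.62 mol.
Q = n(e⁻)·F = 16.62 × 96500 = 1604000 C.
t = Q/I = 1604000 / 0.5850 A = 2741000 s = 761 h.

761 h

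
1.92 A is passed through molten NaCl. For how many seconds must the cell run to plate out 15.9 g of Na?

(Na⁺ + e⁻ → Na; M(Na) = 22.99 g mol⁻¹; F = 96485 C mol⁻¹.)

n(Na) = m/M = 15.9 / 22.99 = 0.6916 mol.
Each Na atom requires 1 electron, so n(e⁻) = 1 × 0.6916 = 0.6916 mol.
Q = n(e⁻)·F = 0.6916 × 96485 = 66730 C.
t = Q/I = 66730 / 1.920 A = 34750 s.

34800 s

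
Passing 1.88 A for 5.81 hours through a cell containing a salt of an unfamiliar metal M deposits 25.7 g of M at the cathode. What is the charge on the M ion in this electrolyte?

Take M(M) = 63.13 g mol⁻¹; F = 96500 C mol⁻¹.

+1

Q = I·t = 1.880 A × 20916 s = 39320 C, so n(e⁻) = 39320/96500 = 0.4075 mol.
n(M) deposited = 25.7 / 63.13 = 0.4071 mol.
Electrons per atom = n(e⁻)/n(M) = 0.4075 / 0.4071 = 1.00 ≈ 1, so the ion is M⁺.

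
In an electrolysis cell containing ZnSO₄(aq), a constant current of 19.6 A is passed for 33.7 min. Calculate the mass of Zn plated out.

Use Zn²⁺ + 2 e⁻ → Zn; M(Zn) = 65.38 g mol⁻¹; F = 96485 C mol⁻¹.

Q = I·t = 19.60 A × 2022.0 s = 39630 C.
n(e⁻) = Q/F = 39630 / 96485 = 0.4107 mol.
Zn²⁺ + 2 e⁻ → Zn, so n(Zn) = n(e⁻)/2 = 0.2054 mol.
m = n·M = 0.2054 × 65.38 = 13.4 g.

13.4 g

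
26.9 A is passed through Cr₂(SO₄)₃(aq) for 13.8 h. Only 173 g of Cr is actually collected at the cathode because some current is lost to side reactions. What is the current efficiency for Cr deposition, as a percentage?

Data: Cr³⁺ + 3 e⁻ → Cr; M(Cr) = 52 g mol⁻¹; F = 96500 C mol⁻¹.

Q = I·t = 26.90 × 49680 = 1336000 C; n(e⁻) = 1336000/96500 = 13.85 mol.
Theoretical n(Cr) = n(e⁻)/3 = 4.616 mol, i.e. m_theo = 4.616 × 52 = 240.0 g.
Efficiency = m_actual / m_theo = 173 / 240.0 = 72.1 %.

72.1 %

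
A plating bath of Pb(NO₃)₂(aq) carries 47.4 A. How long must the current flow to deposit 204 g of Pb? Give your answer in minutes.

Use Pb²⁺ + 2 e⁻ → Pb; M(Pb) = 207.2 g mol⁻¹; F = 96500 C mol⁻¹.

66.8 min

n(Pb) = m/M = 204 / 207.2 = 0.9846 mol.
Each Pb atom requires 2 electrons, so n(e⁻) = 2 × 0.9846 = 1.969 mol.
Q = n(e⁻)·F = 1.969 × 96500 = 190000 C.
t = Q/I = 190000 / 47.40 A = 4009 s = 66.8 min.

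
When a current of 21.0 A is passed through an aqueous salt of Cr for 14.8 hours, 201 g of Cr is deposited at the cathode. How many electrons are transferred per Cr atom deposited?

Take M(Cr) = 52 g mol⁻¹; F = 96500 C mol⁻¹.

Q = I·t = 21.00 A × 53280 s = 1119000 C, so n(e⁻) = 1119000/96500 = 11.59 mol.
n(Cr) deposited = 201 / 52 = 3.865 mol.
Electrons per atom = n(e⁻)/n(Cr) = 11.59 / 3.865 = 3.00 ≈ 3, so the ion is Cr³⁺.

3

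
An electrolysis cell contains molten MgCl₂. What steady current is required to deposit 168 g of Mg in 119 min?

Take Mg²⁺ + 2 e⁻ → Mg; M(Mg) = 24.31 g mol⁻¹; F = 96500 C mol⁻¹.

n(Mg) = 168 / 24.31 = 6.911 mol.
n(e⁻) = 2 × 6.911 = 13.82 mol.
Q = n(e⁻)·F = 13.82 × 96500 = 1334000 C.
I = Q/t = 1334000 / 7140.0 s = 187 A.

187 A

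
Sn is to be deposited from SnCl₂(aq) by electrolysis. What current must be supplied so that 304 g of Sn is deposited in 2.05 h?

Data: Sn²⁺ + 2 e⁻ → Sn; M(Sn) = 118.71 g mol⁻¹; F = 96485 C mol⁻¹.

67.0 A

n(Sn) = 304 / 118.71 = 2.561 mol.
n(e⁻) = 2 × 2.561 = 5.122 mol.
Q = n(e⁻)·F = 5.122 × 96485 = 494200 C.
I = Q/t = 494200 / 7380.0 s = 67.0 A.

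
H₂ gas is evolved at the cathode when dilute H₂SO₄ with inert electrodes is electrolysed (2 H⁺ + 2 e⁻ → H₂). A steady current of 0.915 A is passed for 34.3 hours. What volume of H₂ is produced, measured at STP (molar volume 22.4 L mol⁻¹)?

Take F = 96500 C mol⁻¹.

Q = I·t = 0.9150 A × 123480 s = 113000 C.
n(e⁻) = Q/F = 113000 / 96500 = 1.171 mol.
2 electrons are transferred per H₂ molecule, so n(H₂) = 1.171 / 2 = 0.5854 mol.
V = n × V_m = 0.5854 × 22.4 = 13.1 L.

13.1 L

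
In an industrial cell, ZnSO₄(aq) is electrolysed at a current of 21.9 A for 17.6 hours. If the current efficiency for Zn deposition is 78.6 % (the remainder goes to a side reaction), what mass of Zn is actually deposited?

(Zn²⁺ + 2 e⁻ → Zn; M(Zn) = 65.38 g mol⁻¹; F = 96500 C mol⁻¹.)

369 g

Q = I·t = 21.90 × 63360 = 1388000 C.
n(e⁻) = 1388000/96500 = 14.38 mol; theoretically n(Zn) = 14.38/2 = 7.190 mol, m_theo = 470.1 g.
At 78.6 % efficiency, m_actual = 0.786 × 470.1 = 369 g.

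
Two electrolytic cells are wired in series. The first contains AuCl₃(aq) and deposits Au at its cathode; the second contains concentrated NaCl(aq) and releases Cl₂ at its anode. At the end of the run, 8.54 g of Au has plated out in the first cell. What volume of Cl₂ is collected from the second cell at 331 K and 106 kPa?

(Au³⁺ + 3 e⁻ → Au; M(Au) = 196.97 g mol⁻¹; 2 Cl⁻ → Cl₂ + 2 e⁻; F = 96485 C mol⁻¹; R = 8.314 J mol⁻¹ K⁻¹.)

n(Au) = 8.54 / 196.97 = 0.04336 mol, so n(e⁻) = 3 × 0.04336 = 0.1301 mol.
The cells are in series, so the same 0.1301 mol of electrons passes through the second cell.
2 Cl⁻ → Cl₂ + 2 e⁻ — 2 mol e⁻ per mol Cl₂, so n(Cl₂) = 0.1301/2 = 0.06504 mol.
V = nRT/P = (0.06504 × 8.314 × 331) / (106 × 10³) = 0.00169 m³ = 1.69 L.

1.69 L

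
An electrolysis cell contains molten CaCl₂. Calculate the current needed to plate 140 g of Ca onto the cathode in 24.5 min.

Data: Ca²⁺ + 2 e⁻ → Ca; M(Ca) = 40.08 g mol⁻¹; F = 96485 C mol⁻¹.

n(Ca) = 140 / 40.08 = 3.493 mol.
n(e⁻) = 2 × 3.493 = 6.986 mol.
Q = n(e⁻)·F = 6.986 × 96485 = 674000 C.
I = Q/t = 674000 / 1470.0 s = 459 A.

459 A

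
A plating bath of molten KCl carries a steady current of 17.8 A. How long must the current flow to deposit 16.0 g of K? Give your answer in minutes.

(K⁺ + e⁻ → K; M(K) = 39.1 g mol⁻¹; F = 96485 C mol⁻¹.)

37.0 min

n(K) = m/M = 16.0 / 39.1 = 0.4092 mol.
Each K atom requires 1 electron, so n(e⁻) = 1 × 0.4092 = 0.4092 mol.
Q = n(e⁻)·F = 0.4092 × 96485 = 39480 C.
t = Q/I = 39480 / 17.80 A = 2218 s = 37.0 min.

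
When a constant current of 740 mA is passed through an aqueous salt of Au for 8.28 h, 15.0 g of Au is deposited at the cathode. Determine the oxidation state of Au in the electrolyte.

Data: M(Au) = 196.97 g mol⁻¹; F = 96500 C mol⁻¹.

Q = I·t = 0.7400 A × 29808 s = 22060 C, so n(e⁻) = 22060/96500 = 0.2286 mol.
n(Au) deposited = 15.0 / 196.97 = 0.07615 mol.
Electrons per atom = n(e⁻)/n(Au) = 0.2286 / 0.07615 = 3.00 ≈ 3, so the ion is Au³⁺.

+3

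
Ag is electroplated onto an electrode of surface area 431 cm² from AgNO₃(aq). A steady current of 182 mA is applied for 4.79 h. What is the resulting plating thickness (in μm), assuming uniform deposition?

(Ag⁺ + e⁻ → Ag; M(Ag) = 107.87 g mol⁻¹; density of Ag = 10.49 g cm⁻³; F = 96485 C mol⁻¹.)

Q = I·t = 0.1820 × 17244 = 3138 C; n(e⁻) = 0.03253 mol.
n(Ag) = n(e⁻)/1 = 0.03253 mol, so m = 0.03253 × 107.87 = 3.509 g.
Volume = m/ρ = 3.509 / 10.49 = 0.3345 cm³.
Thickness = V/A = 0.3345 / 431 = 7.76 × 10⁻⁴ cm = 7.76 μm.

7.76 μm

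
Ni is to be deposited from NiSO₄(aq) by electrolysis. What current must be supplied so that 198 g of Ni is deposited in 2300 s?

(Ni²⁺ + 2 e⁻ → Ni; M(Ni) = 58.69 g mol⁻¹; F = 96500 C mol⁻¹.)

n(Ni) = 198 / 58.69 = 3.374 mol.
n(e⁻) = 2 × 3.374 = 6.747 mol.
Q = n(e⁻)·F = 6.747 × 96500 = 651100 C.
I = Q/t = 651100 / 2300.0 s = 283 A.

283 A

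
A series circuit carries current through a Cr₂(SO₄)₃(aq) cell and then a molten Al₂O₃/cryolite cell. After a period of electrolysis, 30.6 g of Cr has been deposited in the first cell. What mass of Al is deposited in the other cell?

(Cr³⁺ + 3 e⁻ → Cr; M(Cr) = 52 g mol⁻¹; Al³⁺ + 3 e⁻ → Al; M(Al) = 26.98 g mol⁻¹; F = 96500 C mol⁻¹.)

15.9 g

n(Cr) = 30.6 / 52 = 0.5885 mol.
Since Cr³⁺ + 3 e⁻ → Cr, n(e⁻) passed = 3 × 0.5885 = 1.765 mol.
Cells in series carry the same charge, so the same 1.765 mol of electrons passes through cell 2.
Al³⁺ + 3 e⁻ → Al, so n(Al) = 1.765 / 3 = 0.5885 mol.
m(Al) = 0.5885 × 26.98 = 15.9 g.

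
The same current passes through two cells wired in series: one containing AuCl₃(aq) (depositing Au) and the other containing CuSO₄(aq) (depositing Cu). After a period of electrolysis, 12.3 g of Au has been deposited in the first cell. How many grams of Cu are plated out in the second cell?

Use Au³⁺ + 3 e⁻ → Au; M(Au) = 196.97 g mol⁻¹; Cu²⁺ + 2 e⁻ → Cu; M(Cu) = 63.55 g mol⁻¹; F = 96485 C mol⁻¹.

5.95 g

n(Au) = 12.3 / 196.97 = 0.06245 mol.
Since Au³⁺ + 3 e⁻ → Au, n(e⁻) passed = 3 × 0.06245 = 0.1873 mol.
Cells in series carry the same charge, so the same 0.1873 mol of electrons passes through cell 2.
Cu²⁺ + 2 e⁻ → Cu, so n(Cu) = 0.1873 / 2 = 0.09367 mol.
m(Cu) = 0.09367 × 63.55 = 5.95 g.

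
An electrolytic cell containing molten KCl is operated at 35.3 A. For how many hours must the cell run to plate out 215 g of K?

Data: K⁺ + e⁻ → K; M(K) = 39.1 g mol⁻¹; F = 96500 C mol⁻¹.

4.18 h

n(K) = m/M = 215 / 39.1 = 5.499 mol.
Each K atom requires 1 electron, so n(e⁻) = 1 × 5.499 = 5.499 mol.
Q = n(e⁻)·F = 5.499 × 96500 = 530600 C.
t = Q/I = 530600 / 35.30 A = 15030 s = 4.18 h.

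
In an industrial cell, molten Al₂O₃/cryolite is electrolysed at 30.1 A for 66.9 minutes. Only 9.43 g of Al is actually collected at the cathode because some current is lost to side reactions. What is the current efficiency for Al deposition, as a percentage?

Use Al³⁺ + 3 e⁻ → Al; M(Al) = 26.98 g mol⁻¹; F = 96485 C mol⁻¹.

Q = I·t = 30.10 × 4014.0 = 120800 C; n(e⁻) = 120800/96485 = 1.252 mol.
Theoretical n(Al) = n(e⁻)/3 = 0.4174 mol, i.e. m_theo = 0.4174 × 26.98 = 11.26 g.
Efficiency = m_actual / m_theo = 9.43 / 11.26 = 83.7 %.

83.7 %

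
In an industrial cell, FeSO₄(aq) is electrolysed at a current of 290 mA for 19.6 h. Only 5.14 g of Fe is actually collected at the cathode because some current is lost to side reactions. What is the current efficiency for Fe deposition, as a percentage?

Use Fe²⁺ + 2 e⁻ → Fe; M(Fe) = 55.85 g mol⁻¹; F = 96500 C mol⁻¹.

86.8 %

Q = I·t = 0.2900 × 70560 = 20460 C; n(e⁻) = 20460/96500 = 0.2120 mol.
Theoretical n(Fe) = n(e⁻)/2 = 0.1060 mol, i.e. m_theo = 0.1060 × 55.85 = 5.921 g.
Efficiency = m_actual / m_theo = 5.14 / 5.921 = 86.8 %.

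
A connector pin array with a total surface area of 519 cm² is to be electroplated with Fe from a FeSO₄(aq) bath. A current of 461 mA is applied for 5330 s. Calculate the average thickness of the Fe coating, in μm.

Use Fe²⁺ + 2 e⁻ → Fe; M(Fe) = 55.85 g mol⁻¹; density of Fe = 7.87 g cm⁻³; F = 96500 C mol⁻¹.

Q = I·t = 0.4610 × 5330.0 = 2457 C; n(e⁻) = 0.02546 mol.
n(Fe) = n(e⁻)/2 = 0.01273 mol, so m = 0.01273 × 55.85 = 0.7110 g.
Volume = m/ρ = 0.7110 / 7.87 = 0.09035 cm³.
Thickness = V/A = 0.09035 / 519 = 1.74 × 10⁻⁴ cm = 1.74 μm.

1.74 μm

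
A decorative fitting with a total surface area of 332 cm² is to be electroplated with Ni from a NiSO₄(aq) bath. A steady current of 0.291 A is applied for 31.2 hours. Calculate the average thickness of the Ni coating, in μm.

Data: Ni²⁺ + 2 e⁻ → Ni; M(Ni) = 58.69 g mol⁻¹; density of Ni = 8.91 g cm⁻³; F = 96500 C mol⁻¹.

Q = I·t = 0.2910 × 112320 = 32690 C; n(e⁻) = 0.3387 mol.
n(Ni) = n(e⁻)/2 = 0.1694 mol, so m = 0.1694 × 58.69 = 9.939 g.
Volume = m/ρ = 9.939 / 8.91 = 1.116 cm³.
Thickness = V/A = 1.116 / 332 = 0.00336 cm = 33.6 μm.

33.6 μm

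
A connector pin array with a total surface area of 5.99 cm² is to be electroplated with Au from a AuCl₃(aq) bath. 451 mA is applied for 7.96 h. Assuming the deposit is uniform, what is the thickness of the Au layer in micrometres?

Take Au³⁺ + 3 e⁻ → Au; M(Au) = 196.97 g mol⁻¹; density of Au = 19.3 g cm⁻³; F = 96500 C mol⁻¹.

Q = I·t = 0.4510 × 28656 = 12920 C; n(e⁻) = 0.1339 mol.
n(Au) = n(e⁻)/3 = 0.04464 mol, so m = 0.04464 × 196.97 = 8.793 g.
Volume = m/ρ = 8.793 / 19.3 = 0.4556 cm³.
Thickness = V/A = 0.4556 / 5.99 = 0.0761 cm = 761 μm.

761 μm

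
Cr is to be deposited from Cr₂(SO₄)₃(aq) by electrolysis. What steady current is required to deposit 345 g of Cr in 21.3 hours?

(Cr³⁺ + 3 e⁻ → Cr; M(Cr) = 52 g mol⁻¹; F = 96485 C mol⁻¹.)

25.0 A

n(Cr) = 345 / 52 = 6.635 mol.
n(e⁻) = 3 × 6.635 = 19.90 mol.
Q = n(e⁻)·F = 19.90 × 96485 = 1920000 C.
I = Q/t = 1920000 / 76680 s = 25.0 A.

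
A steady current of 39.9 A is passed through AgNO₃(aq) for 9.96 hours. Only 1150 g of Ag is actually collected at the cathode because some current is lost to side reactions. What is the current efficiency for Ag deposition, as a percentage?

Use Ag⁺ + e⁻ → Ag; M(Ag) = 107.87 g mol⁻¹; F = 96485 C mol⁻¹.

Q = I·t = 39.90 × 35856 = 1431000 C; n(e⁻) = 1431000/96485 = 14.83 mol.
Theoretical n(Ag) = n(e⁻)/1 = 14.83 mol, i.e. m_theo = 14.83 × 107.87 = 1599 g.
Efficiency = m_actual / m_theo = 1150 / 1599 = 71.9 %.

71.9 %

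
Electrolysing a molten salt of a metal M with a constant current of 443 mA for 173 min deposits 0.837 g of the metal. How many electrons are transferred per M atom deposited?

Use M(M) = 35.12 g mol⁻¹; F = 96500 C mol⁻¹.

2

Q = I·t = 0.4430 A × 10380 s = 4598 C, so n(e⁻) = 4598/96500 = 0.04765 mol.
n(M) deposited = 0.837 / 35.12 = 0.02383 mol.
Electrons per atom = n(e⁻)/n(M) = 0.04765 / 0.02383 = 2.00 ≈ 2, so the ion is M²⁺.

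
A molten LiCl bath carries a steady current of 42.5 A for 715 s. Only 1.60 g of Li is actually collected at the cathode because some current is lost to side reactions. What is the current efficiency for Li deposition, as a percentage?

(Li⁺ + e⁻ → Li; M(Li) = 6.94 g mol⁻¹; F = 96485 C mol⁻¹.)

Q = I·t = 42.50 × 715.00 = 30390 C; n(e⁻) = 30390/96485 = 0.3149 mol.
Theoretical n(Li) = n(e⁻)/1 = 0.3149 mol, i.e. m_theo = 0.3149 × 6.94 = 2.186 g.
Efficiency = m_actual / m_theo = 1.60 / 2.186 = 73.2 %.

73.2 %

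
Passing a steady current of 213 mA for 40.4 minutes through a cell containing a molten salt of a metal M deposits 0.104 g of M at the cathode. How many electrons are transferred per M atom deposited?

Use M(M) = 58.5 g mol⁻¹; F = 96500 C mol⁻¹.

Q = I·t = 0.2130 A × 2424.0 s = 516.3 C, so n(e⁻) = 516.3/96500 = 0.005350 mol.
n(M) deposited = 0.104 / 58.5 = 0.001778 mol.
Electrons per atom = n(e⁻)/n(M) = 0.005350 / 0.001778 = 3.01 ≈ 3, so the ion is M³⁺.

3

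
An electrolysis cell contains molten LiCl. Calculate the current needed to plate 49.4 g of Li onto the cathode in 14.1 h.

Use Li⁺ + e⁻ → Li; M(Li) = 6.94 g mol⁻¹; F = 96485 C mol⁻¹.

13.5 A

n(Li) = 49.4 / 6.94 = 7.118 mol.
n(e⁻) = 1 × 7.118 = 7.118 mol.
Q = n(e⁻)·F = 7.118 × 96485 = 686800 C.
I = Q/t = 686800 / 50760 s = 13.5 A.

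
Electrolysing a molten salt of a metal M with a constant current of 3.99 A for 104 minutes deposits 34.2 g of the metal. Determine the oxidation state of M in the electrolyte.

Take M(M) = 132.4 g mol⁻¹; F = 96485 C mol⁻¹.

Q = I·t = 3.990 A × 6240.0 s = 24900 C, so n(e⁻) = 24900/96485 = 0.2580 mol.
n(M) deposited = 34.2 / 132.4 = 0.2583 mol.
Electrons per atom = n(e⁻)/n(M) = 0.2580 / 0.2583 = 0.999 ≈ 1, so the ion is M⁺.

+1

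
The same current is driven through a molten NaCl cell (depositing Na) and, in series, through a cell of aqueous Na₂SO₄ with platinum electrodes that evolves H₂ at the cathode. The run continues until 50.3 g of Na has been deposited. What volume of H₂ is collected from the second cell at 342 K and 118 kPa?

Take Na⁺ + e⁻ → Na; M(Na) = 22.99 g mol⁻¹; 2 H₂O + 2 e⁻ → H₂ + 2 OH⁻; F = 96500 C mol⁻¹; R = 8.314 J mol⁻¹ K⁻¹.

26.4 L

n(Na) = 50.3 / 22.99 = 2.188 mol, so n(e⁻) = 1 × 2.188 = 2.188 mol.
The cells are in series, so the same 2.188 mol of electrons passes through the second cell.
2 H₂O + 2 e⁻ → H₂ + 2 OH⁻ — 2 mol e⁻ per mol H₂, so n(H₂) = 2.188/2 = 1.094 mol.
V = nRT/P = (1.094 × 8.314 × 342) / (118 × 10³) = 0.0264 m³ = 26.4 L.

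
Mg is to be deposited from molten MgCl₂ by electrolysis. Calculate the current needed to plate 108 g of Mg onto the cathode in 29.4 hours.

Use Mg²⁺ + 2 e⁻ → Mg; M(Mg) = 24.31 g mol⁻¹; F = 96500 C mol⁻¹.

8.10 A

n(Mg) = 108 / 24.31 = 4.443 mol.
n(e⁻) = 2 × 4.443 = 8.885 mol.
Q = n(e⁻)·F = 8.885 × 96500 = 857400 C.
I = Q/t = 857400 / 105840 s = 8.10 A.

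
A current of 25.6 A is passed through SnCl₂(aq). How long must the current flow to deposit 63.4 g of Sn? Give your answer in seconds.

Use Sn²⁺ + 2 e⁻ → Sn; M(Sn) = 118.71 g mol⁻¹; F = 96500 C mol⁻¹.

n(Sn) = m/M = 63.4 / 118.71 = 0.5341 mol.
Each Sn atom requires 2 electrons, so n(e⁻) = 2 × 0.5341 = 1.068 mol.
Q = n(e⁻)·F = 1.068 × 96500 = 103100 C.
t = Q/I = 103100 / 25.60 A = 4026 s.

4030 s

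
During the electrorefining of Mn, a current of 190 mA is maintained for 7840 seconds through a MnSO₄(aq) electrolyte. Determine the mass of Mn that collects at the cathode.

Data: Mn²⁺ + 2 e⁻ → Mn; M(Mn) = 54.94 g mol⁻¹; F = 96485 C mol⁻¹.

Q = I·t = 0.1900 A × 7840.0 s = 1490 C.
n(e⁻) = Q/F = 1490 / 96485 = 0.01544 mol.
Mn²⁺ + 2 e⁻ → Mn, so n(Mn) = n(e⁻)/2 = 0.007719 mol.
m = n·M = 0.007719 × 54.94 = 0.424 g.

0.424 g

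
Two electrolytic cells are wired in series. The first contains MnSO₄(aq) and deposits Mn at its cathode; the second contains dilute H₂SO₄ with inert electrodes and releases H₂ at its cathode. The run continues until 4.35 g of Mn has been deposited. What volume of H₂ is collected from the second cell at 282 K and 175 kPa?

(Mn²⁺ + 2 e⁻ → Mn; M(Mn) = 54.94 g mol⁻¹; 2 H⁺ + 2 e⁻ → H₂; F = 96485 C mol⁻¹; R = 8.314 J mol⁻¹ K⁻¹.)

1.06 L

n(Mn) = 4.35 / 54.94 = 0.07918 mol, so n(e⁻) = 2 × 0.07918 = 0.1584 mol.
The cells are in series, so the same 0.1584 mol of electrons passes through the second cell.
2 H⁺ + 2 e⁻ → H₂ — 2 mol e⁻ per mol H₂, so n(H₂) = 0.1584/2 = 0.07918 mol.
V = nRT/P = (0.07918 × 8.314 × 282) / (175 × 10³) = 0.00106 m³ = 1.06 L.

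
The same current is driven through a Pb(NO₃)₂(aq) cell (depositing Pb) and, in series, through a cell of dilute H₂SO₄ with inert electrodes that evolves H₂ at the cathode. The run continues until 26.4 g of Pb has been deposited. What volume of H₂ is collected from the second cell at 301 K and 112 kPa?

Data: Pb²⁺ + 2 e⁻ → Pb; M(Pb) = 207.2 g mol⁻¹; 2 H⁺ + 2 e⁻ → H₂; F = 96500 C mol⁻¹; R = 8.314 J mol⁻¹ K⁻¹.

2.85 L

n(Pb) = 26.4 / 207.2 = 0.1274 mol, so n(e⁻) = 2 × 0.1274 = 0.2548 mol.
The cells are in series, so the same 0.2548 mol of electrons passes through the second cell.
2 H⁺ + 2 e⁻ → H₂ — 2 mol e⁻ per mol H₂, so n(H₂) = 0.2548/2 = 0.1274 mol.
V = nRT/P = (0.1274 × 8.314 × 301) / (112 × 10³) = 0.00285 m³ = 2.85 L.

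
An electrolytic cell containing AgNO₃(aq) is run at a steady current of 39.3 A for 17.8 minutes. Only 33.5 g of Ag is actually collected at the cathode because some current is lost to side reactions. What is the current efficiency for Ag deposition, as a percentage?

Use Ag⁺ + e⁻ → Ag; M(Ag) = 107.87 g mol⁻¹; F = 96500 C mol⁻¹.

71.4 %

Q = I·t = 39.30 × 1068.0 = 41970 C; n(e⁻) = 41970/96500 = 0.4349 mol.
Theoretical n(Ag) = n(e⁻)/1 = 0.4349 mol, i.e. m_theo = 0.4349 × 107.87 = 46.92 g.
Efficiency = m_actual / m_theo = 33.5 / 46.92 = 71.4 %.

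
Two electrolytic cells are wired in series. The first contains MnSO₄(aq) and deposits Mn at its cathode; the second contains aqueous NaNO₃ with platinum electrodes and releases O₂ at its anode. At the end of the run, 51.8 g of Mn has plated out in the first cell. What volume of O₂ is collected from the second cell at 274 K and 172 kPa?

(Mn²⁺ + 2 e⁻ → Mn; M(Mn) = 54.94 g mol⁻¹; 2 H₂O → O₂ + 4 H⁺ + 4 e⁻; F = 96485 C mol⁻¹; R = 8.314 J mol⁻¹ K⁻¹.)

n(Mn) = 51.8 / 54.94 = 0.9428 mol, so n(e⁻) = 2 × 0.9428 = 1.886 mol.
The cells are in series, so the same 1.886 mol of electrons passes through the second cell.
2 H₂O → O₂ + 4 H⁺ + 4 e⁻ — 4 mol e⁻ per mol O₂, so n(O₂) = 1.886/4 = 0.4714 mol.
V = nRT/P = (0.4714 × 8.314 × 274) / (172 × 10³) = 0.00624 m³ = 6.24 L.

6.24 L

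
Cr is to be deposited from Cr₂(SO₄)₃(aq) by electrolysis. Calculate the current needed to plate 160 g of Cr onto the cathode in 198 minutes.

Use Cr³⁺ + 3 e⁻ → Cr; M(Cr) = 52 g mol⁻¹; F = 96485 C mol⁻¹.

n(Cr) = 160 / 52 = 3.077 mol.
n(e⁻) = 3 × 3.077 = 9.231 mol.
Q = n(e⁻)·F = 9.231 × 96485 = 890600 C.
I = Q/t = 890600 / 11880 s = 75.0 A.

75.0 A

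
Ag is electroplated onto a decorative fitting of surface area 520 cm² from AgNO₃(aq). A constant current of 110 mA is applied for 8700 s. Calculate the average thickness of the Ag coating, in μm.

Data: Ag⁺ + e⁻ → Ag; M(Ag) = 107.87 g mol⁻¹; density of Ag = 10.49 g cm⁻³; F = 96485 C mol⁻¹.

Q = I·t = 0.1100 × 8700.0 = 957.0 C; n(e⁻) = 0.009919 mol.
n(Ag) = n(e⁻)/1 = 0.009919 mol, so m = 0.009919 × 107.87 = 1.070 g.
Volume = m/ρ = 1.070 / 10.49 = 0.1020 cm³.
Thickness = V/A = 0.1020 / 520 = 1.96 × 10⁻⁴ cm = 1.96 μm.

1.96 μm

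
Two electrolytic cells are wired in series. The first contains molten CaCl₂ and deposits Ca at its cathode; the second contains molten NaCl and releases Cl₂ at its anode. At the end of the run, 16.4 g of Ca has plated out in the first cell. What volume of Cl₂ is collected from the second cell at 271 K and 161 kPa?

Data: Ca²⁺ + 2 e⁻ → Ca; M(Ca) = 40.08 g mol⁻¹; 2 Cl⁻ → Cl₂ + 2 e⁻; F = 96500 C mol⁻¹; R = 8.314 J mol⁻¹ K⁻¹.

5.73 L

n(Ca) = 16.4 / 40.08 = 0.4092 mol, so n(e⁻) = 2 × 0.4092 = 0.8184 mol.
The cells are in series, so the same 0.8184 mol of electrons passes through the second cell.
2 Cl⁻ → Cl₂ + 2 e⁻ — 2 mol e⁻ per mol Cl₂, so n(Cl₂) = 0.8184/2 = 0.4092 mol.
V = nRT/P = (0.4092 × 8.314 × 271) / (161 × 10³) = 0.00573 m³ = 5.73 L.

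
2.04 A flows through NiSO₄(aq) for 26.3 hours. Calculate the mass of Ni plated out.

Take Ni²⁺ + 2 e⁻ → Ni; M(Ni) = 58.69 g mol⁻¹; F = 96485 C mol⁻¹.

Q = I·t = 2.040 A × 94680 s = 193100 C.
n(e⁻) = Q/F = 193100 / 96485 = 2.002 mol.
Ni²⁺ + 2 e⁻ → Ni, so n(Ni) = n(e⁻)/2 = 1.001 mol.
m = n·M = 1.001 × 58.69 = 58.7 g.

58.7 g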